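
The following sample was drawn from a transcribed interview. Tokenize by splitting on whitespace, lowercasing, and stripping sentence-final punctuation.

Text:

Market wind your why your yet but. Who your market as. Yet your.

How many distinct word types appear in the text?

8

Distinct types: {as, but, market, who, why, wind, yet, your}
V = 8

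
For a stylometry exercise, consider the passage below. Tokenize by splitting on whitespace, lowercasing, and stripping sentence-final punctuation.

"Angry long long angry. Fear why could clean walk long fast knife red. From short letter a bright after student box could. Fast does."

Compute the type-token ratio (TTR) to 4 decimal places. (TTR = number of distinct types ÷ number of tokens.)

0.7917

N = 24 tokens, V = 19 types.
TTR = V / N = 19 / 24 = 0.7917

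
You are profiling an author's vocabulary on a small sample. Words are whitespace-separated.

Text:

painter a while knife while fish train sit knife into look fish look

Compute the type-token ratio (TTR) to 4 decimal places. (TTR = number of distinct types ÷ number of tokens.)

0.6923

N = 13 tokens, V = 9 types.
TTR = V / N = 9 / 13 = 0.6923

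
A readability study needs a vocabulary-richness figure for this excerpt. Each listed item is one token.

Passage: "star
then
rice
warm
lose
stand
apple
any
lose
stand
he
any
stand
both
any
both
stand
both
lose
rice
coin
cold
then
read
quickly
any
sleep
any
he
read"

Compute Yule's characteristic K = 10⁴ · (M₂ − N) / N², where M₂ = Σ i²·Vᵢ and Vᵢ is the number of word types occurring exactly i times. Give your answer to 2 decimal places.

Frequencies: any:5, stand:4, lose:3, both:3, then:2, rice:2, he:2, read:2, star:1, warm:1, apple:1, coin:1, cold:1, quickly:1, sleep:1
N = 30. Frequency spectrum: V_1=7, V_2=4, V_3=2, V_4=1, V_5=1
M₂ = 1²·7 + 2²·4 + 3²·2 + 4²·1 + 5²·1 = 82
K = 10000 × (82 − 30) / 30² = 577.78

577.78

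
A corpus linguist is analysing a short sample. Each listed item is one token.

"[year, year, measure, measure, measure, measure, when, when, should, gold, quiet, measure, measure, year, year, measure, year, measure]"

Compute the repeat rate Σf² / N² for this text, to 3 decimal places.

0.296

Frequencies: measure:8, year:5, when:2, should:1, gold:1, quiet:1
Σf² = 96; N² = 324
Repeat rate = 96 / 324 = 0.296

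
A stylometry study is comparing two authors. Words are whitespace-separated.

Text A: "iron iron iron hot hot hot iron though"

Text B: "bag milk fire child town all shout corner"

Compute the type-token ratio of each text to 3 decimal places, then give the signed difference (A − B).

TTR(A) = 3/8 = 0.375
TTR(B) = 8/8 = 1.000
Difference = 0.375 − 1.000 = -0.625

-0.625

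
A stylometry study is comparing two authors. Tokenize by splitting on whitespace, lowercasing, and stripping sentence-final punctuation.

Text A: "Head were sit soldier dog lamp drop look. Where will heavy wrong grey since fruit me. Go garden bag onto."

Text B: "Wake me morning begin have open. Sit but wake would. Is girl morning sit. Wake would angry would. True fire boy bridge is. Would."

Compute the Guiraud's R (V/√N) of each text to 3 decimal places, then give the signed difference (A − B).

1.206

A: V=20, N=20, R=4.472
B: V=16, N=24, R=3.266
Difference = 4.472 − 3.266 = 1.206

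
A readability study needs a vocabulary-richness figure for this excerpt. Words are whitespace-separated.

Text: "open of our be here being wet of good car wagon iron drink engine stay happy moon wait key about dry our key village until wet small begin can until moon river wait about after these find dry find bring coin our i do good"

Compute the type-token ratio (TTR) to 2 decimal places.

N = 45 tokens, V = 33 types.
TTR = V / N = 33 / 45 = 0.73

0.73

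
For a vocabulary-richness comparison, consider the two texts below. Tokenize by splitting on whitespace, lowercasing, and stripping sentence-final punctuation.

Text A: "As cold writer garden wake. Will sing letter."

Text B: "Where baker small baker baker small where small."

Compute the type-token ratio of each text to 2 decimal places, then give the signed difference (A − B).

TTR(A) = 8/8 = 1.00
TTR(B) = 3/8 = 0.38
Difference = 1.00 − 0.38 = 0.62

0.62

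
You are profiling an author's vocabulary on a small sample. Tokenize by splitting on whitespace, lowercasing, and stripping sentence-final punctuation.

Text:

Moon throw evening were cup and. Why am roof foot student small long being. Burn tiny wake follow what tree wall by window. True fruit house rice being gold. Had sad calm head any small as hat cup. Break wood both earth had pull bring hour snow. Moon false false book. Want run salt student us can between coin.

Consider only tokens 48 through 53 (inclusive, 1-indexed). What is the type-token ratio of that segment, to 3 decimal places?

0.833

Segment tokens 48–53: moon, false, false, book, want, run
Segment N = 6, segment V = 5.
TTR = 5 / 6 = 0.833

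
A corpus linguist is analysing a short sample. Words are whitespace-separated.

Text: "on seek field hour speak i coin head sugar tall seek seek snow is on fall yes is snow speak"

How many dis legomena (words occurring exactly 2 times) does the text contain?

Frequencies: seek:3, on:2, speak:2, snow:2, is:2, field:1, hour:1, i:1, coin:1, head:1, sugar:1, tall:1, fall:1, yes:1
Words with frequency 2: is, on, snow, speak

4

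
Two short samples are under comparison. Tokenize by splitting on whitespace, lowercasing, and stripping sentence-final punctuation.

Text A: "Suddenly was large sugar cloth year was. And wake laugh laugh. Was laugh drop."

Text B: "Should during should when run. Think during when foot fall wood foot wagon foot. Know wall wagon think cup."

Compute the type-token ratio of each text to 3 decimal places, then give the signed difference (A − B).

TTR(A) = 10/14 = 0.714
TTR(B) = 12/19 = 0.632
Difference = 0.714 − 0.632 = 0.082

0.082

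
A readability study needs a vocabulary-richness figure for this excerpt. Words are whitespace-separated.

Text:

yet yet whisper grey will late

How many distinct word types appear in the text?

5

Distinct types: {grey, late, whisper, will, yet}
V = 5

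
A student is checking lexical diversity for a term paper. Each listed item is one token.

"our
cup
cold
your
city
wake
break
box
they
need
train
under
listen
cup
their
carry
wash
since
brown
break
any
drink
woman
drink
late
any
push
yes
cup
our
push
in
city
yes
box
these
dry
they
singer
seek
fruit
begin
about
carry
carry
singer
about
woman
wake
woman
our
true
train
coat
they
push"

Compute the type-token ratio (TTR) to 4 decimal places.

N = 56 tokens, V = 34 types.
TTR = V / N = 34 / 56 = 0.6071

0.6071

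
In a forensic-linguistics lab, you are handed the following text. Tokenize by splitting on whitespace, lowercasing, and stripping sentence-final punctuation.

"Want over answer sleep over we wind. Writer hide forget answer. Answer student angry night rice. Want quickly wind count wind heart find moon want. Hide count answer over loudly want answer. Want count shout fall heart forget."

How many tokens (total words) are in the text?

Tokens: want, over, answer, sleep, over, we, wind, writer, hide, forget, answer, answer, student, angry, night, rice, want, quickly, wind, count, wind, heart, find, moon, want, hide, count, answer, over, loudly, want, answer, want, count, shout, fall, heart, forget
N = 38

38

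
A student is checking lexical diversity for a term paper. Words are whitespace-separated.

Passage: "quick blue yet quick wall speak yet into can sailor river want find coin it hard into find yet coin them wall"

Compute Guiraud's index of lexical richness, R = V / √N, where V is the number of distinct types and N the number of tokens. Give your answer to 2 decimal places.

N = 22, V = 15.
√N = 4.690416
R = 15 / 4.690416 = 3.20

3.20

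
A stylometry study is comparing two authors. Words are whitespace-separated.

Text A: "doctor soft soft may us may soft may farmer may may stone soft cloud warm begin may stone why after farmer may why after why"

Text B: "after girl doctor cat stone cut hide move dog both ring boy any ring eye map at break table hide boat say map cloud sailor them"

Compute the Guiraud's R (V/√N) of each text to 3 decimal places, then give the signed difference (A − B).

A: V=11, N=25, R=2.200
B: V=23, N=26, R=4.511
Difference = 2.200 − 4.511 = -2.311

-2.311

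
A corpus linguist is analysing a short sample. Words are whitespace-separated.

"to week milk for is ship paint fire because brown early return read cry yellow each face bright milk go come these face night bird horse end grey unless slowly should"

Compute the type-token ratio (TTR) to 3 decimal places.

N = 31 tokens, V = 29 types.
TTR = V / N = 29 / 31 = 0.935

0.935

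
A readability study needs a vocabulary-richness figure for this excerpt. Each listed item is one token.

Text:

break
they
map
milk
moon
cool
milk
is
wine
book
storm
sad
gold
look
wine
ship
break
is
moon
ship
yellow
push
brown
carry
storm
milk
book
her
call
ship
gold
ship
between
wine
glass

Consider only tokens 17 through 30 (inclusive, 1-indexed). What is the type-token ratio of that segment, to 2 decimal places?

0.93

Segment tokens 17–30: break, is, moon, ship, yellow, push, brown, carry, storm, milk, book, her, call, ship
Segment N = 14, segment V = 13.
TTR = 13 / 14 = 0.93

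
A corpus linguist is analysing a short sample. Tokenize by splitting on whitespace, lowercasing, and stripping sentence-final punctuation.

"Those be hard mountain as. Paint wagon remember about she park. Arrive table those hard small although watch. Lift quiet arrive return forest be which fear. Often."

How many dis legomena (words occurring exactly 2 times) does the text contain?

Frequencies: those:2, be:2, hard:2, arrive:2, mountain:1, as:1, paint:1, wagon:1, remember:1, about:1, she:1, park:1, table:1, small:1, although:1, watch:1, lift:1, quiet:1, return:1, forest:1, … (3 more, each freq 1)
Words with frequency 2: arrive, be, hard, those

4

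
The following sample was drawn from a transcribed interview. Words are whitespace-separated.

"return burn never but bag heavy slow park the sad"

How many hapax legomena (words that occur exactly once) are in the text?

10

Frequencies: return:1, burn:1, never:1, but:1, bag:1, heavy:1, slow:1, park:1, the:1, sad:1
Hapax (freq=1): bag, burn, but, heavy, never, park, return, sad, slow, the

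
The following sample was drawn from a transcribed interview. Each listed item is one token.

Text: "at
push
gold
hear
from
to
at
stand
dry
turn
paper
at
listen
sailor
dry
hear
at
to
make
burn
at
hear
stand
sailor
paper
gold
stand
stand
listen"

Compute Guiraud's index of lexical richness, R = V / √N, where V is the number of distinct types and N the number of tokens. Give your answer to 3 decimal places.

N = 29, V = 14.
√N = 5.385165
R = 14 / 5.385165 = 2.600

2.600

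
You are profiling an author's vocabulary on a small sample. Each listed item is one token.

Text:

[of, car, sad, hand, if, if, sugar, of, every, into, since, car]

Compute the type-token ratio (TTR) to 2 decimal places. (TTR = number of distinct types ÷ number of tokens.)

0.75

N = 12 tokens, V = 9 types.
TTR = V / N = 9 / 12 = 0.75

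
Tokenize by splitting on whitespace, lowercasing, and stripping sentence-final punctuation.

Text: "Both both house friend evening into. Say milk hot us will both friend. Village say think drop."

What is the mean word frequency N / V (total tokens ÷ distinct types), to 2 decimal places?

1.31

N = 17 tokens, V = 13 types.
Mean frequency = N / V = 17 / 13 = 1.31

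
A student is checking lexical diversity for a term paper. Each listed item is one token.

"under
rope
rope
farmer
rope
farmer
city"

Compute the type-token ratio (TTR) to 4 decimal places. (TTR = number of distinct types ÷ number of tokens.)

0.5714

N = 7 tokens, V = 4 types.
TTR = V / N = 4 / 7 = 0.5714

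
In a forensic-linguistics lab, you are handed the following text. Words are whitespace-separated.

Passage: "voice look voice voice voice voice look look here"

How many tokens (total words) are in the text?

9

Tokens: voice, look, voice, voice, voice, voice, look, look, here
N = 9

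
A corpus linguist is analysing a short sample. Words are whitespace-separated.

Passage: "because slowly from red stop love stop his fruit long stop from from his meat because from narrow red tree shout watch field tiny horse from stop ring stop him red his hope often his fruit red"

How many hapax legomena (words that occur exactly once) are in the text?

Frequencies: from:5, stop:5, red:4, his:4, because:2, fruit:2, slowly:1, love:1, long:1, meat:1, narrow:1, tree:1, shout:1, watch:1, field:1, tiny:1, horse:1, ring:1, him:1, hope:1, … (1 more, each freq 1)
Hapax (freq=1): field, him, hope, horse, long, love, meat, narrow, often, ring, shout, slowly, tiny, tree, watch

15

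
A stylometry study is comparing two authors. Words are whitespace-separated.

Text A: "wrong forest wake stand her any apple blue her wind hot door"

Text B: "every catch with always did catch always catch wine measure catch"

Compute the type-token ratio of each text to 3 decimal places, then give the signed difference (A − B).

0.281

TTR(A) = 11/12 = 0.917
TTR(B) = 7/11 = 0.636
Difference = 0.917 − 0.636 = 0.281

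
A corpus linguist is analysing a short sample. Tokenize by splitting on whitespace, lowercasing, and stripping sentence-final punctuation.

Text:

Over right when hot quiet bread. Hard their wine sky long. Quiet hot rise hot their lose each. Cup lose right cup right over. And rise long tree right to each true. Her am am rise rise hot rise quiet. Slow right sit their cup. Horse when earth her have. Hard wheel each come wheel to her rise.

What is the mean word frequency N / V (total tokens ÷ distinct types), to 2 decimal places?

2.07

N = 58 tokens, V = 28 types.
Mean frequency = N / V = 58 / 28 = 2.07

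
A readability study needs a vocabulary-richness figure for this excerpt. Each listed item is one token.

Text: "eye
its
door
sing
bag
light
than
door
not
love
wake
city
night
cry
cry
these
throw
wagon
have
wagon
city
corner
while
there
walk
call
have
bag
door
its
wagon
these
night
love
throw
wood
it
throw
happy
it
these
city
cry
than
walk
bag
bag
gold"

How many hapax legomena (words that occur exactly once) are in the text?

12

Frequencies: bag:4, door:3, city:3, cry:3, these:3, throw:3, wagon:3, its:2, than:2, love:2, night:2, have:2, walk:2, it:2, eye:1, sing:1, light:1, not:1, wake:1, corner:1, … (6 more, each freq 1)
Hapax (freq=1): call, corner, eye, gold, happy, light, not, sing, there, wake, while, wood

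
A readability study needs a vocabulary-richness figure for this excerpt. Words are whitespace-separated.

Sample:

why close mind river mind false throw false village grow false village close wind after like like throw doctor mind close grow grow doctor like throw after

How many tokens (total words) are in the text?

27

Tokens: why, close, mind, river, mind, false, throw, false, village, grow, false, village, close, wind, after, like, like, throw, doctor, mind, close, grow, grow, doctor, like, throw, after
N = 27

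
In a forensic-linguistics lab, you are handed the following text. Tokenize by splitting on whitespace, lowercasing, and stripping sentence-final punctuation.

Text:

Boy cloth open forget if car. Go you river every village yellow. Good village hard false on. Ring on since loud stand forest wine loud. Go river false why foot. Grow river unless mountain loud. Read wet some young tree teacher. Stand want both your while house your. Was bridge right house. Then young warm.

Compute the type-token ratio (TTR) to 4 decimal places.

0.7818

N = 55 tokens, V = 43 types.
TTR = V / N = 43 / 55 = 0.7818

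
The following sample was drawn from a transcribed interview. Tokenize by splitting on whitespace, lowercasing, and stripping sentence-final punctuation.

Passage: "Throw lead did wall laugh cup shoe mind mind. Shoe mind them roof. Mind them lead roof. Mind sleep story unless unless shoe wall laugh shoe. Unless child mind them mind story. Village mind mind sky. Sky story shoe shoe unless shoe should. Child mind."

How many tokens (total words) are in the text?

45

Tokens: throw, lead, did, wall, laugh, cup, shoe, mind, mind, shoe, mind, them, roof, mind, them, lead, roof, mind, sleep, story, unless, unless, shoe, wall, laugh, shoe, unless, child, mind, them, mind, story, village, mind, mind, sky, sky, story, shoe, shoe, unless, shoe, should, child, mind
N = 45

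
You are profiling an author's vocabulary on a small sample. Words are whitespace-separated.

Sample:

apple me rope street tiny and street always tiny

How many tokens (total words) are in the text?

9

Tokens: apple, me, rope, street, tiny, and, street, always, tiny
N = 9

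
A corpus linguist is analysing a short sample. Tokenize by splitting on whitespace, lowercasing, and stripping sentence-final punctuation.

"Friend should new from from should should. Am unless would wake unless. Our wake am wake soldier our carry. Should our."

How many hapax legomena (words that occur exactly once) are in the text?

5

Frequencies: should:4, wake:3, our:3, from:2, am:2, unless:2, friend:1, new:1, would:1, soldier:1, carry:1
Hapax (freq=1): carry, friend, new, soldier, would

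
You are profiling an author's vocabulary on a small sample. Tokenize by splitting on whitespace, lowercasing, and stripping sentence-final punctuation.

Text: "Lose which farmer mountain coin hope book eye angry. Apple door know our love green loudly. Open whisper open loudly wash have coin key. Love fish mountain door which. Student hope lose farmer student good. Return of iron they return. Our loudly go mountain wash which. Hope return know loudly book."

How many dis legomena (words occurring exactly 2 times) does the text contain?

Frequencies: loudly:4, which:3, mountain:3, hope:3, return:3, lose:2, farmer:2, coin:2, book:2, door:2, know:2, our:2, love:2, open:2, wash:2, student:2, eye:1, angry:1, apple:1, green:1, … (9 more, each freq 1)
Words with frequency 2: book, coin, door, farmer, know, lose, love, open, our, student, wash

11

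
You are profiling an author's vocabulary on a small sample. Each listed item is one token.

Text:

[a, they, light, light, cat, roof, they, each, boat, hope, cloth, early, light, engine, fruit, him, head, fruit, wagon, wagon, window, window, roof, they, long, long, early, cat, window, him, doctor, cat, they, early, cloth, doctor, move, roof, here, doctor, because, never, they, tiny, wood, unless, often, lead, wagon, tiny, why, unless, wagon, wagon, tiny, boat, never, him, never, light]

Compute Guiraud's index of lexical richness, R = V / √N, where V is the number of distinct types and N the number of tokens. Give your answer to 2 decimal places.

3.61

N = 60, V = 28.
√N = 7.745967
R = 28 / 7.745967 = 3.61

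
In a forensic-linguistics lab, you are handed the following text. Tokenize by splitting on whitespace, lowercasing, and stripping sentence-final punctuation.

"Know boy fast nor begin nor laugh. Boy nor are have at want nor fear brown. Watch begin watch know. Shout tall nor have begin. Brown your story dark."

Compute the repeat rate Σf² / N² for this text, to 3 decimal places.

0.077

Frequencies: nor:5, begin:3, know:2, boy:2, have:2, brown:2, watch:2, fast:1, laugh:1, are:1, at:1, want:1, fear:1, shout:1, tall:1, your:1, story:1, dark:1
Σf² = 65; N² = 841
Repeat rate = 65 / 841 = 0.077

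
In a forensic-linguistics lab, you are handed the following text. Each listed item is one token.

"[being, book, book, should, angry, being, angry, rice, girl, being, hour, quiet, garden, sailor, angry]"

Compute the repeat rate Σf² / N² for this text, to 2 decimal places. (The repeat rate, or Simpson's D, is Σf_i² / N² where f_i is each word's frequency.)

0.13

Frequencies: being:3, angry:3, book:2, should:1, rice:1, girl:1, hour:1, quiet:1, garden:1, sailor:1
Σf² = 29; N² = 225
Repeat rate = 29 / 225 = 0.13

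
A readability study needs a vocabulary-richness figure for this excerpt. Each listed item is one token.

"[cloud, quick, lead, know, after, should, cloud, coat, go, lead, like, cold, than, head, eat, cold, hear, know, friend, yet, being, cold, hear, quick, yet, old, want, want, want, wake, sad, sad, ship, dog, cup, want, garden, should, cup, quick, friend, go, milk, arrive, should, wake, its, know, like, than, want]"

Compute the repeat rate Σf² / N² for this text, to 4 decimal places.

0.0450

Frequencies: want:5, quick:3, know:3, should:3, cold:3, cloud:2, lead:2, go:2, like:2, than:2, hear:2, friend:2, yet:2, wake:2, sad:2, cup:2, after:1, coat:1, head:1, eat:1, … (8 more, each freq 1)
Σf² = 117; N² = 2601
Repeat rate = 117 / 2601 = 0.0450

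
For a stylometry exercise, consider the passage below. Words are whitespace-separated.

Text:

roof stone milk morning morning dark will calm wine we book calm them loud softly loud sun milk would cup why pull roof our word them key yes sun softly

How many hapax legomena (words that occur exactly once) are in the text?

Frequencies: roof:2, milk:2, morning:2, calm:2, them:2, loud:2, softly:2, sun:2, stone:1, dark:1, will:1, wine:1, we:1, book:1, would:1, cup:1, why:1, pull:1, our:1, word:1, … (2 more, each freq 1)
Hapax (freq=1): book, cup, dark, key, our, pull, stone, we, why, will, wine, word, would, yes

14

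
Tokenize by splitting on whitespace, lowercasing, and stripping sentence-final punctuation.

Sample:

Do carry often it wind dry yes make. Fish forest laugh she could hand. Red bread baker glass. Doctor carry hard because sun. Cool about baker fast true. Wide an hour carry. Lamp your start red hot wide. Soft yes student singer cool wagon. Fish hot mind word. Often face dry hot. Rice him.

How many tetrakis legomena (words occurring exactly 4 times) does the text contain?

0

Frequencies: carry:3, hot:3, often:2, dry:2, yes:2, fish:2, red:2, baker:2, cool:2, wide:2, do:1, it:1, wind:1, make:1, forest:1, laugh:1, she:1, could:1, hand:1, bread:1, … (22 more, each freq 1)
Words with frequency 4: (none)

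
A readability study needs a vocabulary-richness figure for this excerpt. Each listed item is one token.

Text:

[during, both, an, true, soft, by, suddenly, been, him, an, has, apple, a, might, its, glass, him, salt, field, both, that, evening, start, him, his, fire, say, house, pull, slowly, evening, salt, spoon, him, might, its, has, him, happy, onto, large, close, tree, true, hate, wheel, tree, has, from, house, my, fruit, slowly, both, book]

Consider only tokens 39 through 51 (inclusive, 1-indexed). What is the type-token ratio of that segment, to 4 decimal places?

Segment tokens 39–51: happy, onto, large, close, tree, true, hate, wheel, tree, has, from, house, my
Segment N = 13, segment V = 12.
TTR = 12 / 13 = 0.9231

0.9231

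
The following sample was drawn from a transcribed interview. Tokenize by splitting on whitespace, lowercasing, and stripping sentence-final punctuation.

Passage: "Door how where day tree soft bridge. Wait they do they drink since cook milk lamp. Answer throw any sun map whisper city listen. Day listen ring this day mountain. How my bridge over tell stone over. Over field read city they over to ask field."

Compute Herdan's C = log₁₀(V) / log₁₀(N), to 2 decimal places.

0.92

N = 46, V = 34.
log₁₀(V) = 1.531479, log₁₀(N) = 1.662758
C = 1.531479 / 1.662758 = 0.92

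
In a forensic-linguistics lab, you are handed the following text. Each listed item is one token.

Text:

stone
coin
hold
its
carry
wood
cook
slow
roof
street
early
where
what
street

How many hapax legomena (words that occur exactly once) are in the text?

12

Frequencies: street:2, stone:1, coin:1, hold:1, its:1, carry:1, wood:1, cook:1, slow:1, roof:1, early:1, where:1, what:1
Hapax (freq=1): carry, coin, cook, early, hold, its, roof, slow, stone, what, where, wood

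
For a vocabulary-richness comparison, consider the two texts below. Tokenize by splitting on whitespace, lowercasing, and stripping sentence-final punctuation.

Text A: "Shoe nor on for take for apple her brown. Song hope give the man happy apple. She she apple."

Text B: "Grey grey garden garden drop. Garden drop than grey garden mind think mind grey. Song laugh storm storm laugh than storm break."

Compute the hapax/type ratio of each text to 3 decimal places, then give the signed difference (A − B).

0.500

A: hapax=12, V=15, ratio=0.800
B: hapax=3, V=10, ratio=0.300
Difference = 0.800 − 0.300 = 0.500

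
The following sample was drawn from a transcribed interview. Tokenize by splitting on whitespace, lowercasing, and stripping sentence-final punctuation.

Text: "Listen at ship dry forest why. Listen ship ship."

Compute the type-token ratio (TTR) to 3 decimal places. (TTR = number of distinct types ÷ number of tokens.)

N = 9 tokens, V = 6 types.
TTR = V / N = 6 / 9 = 0.667

0.667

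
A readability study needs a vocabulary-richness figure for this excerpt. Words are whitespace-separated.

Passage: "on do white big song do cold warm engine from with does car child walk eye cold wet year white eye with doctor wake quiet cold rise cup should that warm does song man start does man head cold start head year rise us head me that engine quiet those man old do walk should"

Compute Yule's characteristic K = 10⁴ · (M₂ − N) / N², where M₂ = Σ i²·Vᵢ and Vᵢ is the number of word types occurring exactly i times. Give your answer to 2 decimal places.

204.96

Frequencies: cold:4, do:3, does:3, man:3, head:3, white:2, song:2, warm:2, engine:2, with:2, walk:2, eye:2, year:2, quiet:2, rise:2, should:2, that:2, start:2, on:1, big:1, … (11 more, each freq 1)
N = 55. Frequency spectrum: V_1=13, V_2=13, V_3=4, V_4=1
M₂ = 1²·13 + 2²·13 + 3²·4 + 4²·1 = 117
K = 10000 × (117 − 55) / 55² = 204.96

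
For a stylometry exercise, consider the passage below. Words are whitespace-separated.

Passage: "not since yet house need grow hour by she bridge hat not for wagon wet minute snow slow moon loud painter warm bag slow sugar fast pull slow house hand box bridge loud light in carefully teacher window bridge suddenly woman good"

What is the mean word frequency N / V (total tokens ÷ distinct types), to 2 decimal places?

1.20

N = 42 tokens, V = 35 types.
Mean frequency = N / V = 42 / 35 = 1.20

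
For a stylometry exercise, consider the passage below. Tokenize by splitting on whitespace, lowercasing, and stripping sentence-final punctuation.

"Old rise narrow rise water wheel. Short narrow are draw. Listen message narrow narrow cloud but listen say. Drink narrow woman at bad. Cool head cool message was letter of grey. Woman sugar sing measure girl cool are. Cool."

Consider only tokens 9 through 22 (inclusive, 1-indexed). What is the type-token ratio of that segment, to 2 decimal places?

0.79

Segment tokens 9–22: are, draw, listen, message, narrow, narrow, cloud, but, listen, say, drink, narrow, woman, at
Segment N = 14, segment V = 11.
TTR = 11 / 14 = 0.79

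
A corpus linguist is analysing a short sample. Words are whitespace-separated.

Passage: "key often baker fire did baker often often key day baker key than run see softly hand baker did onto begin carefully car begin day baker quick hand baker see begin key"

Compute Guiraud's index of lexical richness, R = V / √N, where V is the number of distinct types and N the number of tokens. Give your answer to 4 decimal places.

N = 32, V = 16.
√N = 5.656854
R = 16 / 5.656854 = 2.8284

2.8284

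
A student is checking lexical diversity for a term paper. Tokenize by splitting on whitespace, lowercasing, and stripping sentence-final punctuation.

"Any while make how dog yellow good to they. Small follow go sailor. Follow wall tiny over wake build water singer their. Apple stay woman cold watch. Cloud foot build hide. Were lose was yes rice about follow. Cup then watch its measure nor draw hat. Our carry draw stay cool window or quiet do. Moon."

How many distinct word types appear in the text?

50

Distinct types: {about, any, apple, build, carry, cloud, cold, cool, cup, do, dog, draw, follow, foot, go, good, hat, hide, how, its, lose, make, measure, moon, nor, or, our, over, quiet, rice, sailor, singer, small, stay, their, then, they, tiny, to, wake, wall, was, watch, water, were, while, window, woman, yellow, yes}
V = 50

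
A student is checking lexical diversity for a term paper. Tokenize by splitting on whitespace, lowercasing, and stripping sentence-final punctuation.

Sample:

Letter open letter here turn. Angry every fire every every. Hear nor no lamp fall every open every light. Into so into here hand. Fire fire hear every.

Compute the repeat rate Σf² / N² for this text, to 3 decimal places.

0.094

Frequencies: every:6, fire:3, letter:2, open:2, here:2, hear:2, into:2, turn:1, angry:1, nor:1, no:1, lamp:1, fall:1, light:1, so:1, hand:1
Σf² = 74; N² = 784
Repeat rate = 74 / 784 = 0.094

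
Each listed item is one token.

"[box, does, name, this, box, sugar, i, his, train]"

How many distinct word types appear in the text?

8

Distinct types: {box, does, his, i, name, sugar, this, train}
V = 8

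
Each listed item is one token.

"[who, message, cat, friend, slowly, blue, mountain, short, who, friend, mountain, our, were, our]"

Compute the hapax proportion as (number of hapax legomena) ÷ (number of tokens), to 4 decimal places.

0.4286

Frequencies: who:2, friend:2, mountain:2, our:2, message:1, cat:1, slowly:1, blue:1, short:1, were:1
Hapax count = 6; token count = 14.
Ratio = 6 / 14 = 0.4286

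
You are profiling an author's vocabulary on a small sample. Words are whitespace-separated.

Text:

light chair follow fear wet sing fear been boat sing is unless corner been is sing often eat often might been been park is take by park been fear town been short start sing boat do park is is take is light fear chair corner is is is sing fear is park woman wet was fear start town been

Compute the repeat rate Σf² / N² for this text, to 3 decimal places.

0.078

Frequencies: is:10, been:7, fear:6, sing:5, park:4, light:2, chair:2, wet:2, boat:2, corner:2, often:2, take:2, town:2, start:2, follow:1, unless:1, eat:1, might:1, by:1, short:1, … (3 more, each freq 1)
Σf² = 271; N² = 3481
Repeat rate = 271 / 3481 = 0.078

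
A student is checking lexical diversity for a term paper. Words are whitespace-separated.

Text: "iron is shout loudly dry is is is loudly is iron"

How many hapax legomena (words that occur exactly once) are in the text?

2

Frequencies: is:5, iron:2, loudly:2, shout:1, dry:1
Hapax (freq=1): dry, shout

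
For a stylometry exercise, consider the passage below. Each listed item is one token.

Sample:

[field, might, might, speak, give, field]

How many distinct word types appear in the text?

Distinct types: {field, give, might, speak}
V = 4

4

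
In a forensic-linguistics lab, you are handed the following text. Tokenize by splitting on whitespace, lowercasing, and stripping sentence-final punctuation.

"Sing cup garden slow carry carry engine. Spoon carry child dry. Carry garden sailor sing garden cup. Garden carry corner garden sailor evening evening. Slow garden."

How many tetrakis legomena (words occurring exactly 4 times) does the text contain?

0

Frequencies: garden:6, carry:5, sing:2, cup:2, slow:2, sailor:2, evening:2, engine:1, spoon:1, child:1, dry:1, corner:1
Words with frequency 4: (none)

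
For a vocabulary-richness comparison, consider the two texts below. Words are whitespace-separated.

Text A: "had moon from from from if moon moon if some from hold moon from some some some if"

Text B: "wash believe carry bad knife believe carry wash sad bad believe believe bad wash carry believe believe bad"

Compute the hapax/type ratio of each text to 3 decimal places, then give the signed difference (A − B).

A: hapax=2, V=6, ratio=0.333
B: hapax=2, V=6, ratio=0.333
Difference = 0.333 − 0.333 = 0.000

0.000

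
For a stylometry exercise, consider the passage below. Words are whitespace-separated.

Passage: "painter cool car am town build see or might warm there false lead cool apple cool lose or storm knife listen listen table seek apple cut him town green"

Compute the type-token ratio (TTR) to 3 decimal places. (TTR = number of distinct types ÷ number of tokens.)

N = 29 tokens, V = 23 types.
TTR = V / N = 23 / 29 = 0.793

0.793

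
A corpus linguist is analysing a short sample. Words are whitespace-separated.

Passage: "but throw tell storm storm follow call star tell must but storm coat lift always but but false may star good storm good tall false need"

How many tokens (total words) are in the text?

26

Tokens: but, throw, tell, storm, storm, follow, call, star, tell, must, but, storm, coat, lift, always, but, but, false, may, star, good, storm, good, tall, false, need
N = 26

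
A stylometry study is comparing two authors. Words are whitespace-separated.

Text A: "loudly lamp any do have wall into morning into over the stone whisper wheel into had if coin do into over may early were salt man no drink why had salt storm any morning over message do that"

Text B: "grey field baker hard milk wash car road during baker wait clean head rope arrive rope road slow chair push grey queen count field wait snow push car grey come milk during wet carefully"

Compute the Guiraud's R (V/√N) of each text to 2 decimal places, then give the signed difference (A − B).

0.44

A: V=27, N=38, R=4.38
B: V=23, N=34, R=3.94
Difference = 4.38 − 3.94 = 0.44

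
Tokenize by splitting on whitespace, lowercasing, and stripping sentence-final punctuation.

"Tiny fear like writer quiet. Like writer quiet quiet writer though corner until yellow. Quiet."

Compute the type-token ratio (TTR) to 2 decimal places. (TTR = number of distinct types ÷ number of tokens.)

N = 15 tokens, V = 9 types.
TTR = V / N = 9 / 15 = 0.60

0.60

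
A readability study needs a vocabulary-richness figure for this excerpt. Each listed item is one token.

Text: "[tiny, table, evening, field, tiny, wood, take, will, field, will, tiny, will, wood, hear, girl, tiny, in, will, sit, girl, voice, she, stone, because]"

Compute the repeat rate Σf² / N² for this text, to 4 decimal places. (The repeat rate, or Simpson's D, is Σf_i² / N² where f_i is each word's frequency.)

Frequencies: tiny:4, will:4, field:2, wood:2, girl:2, table:1, evening:1, take:1, hear:1, in:1, sit:1, voice:1, she:1, stone:1, because:1
Σf² = 54; N² = 576
Repeat rate = 54 / 576 = 0.0938

0.0938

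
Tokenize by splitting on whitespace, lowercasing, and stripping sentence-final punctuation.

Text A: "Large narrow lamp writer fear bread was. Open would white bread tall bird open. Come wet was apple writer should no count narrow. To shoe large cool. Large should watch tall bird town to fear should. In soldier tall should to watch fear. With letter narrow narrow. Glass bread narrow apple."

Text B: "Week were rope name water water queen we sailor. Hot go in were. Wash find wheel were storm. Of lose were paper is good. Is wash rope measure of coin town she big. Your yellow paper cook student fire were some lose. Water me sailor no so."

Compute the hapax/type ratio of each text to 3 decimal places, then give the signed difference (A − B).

-0.199

A: hapax=15, V=28, ratio=0.536
B: hapax=25, V=34, ratio=0.735
Difference = 0.536 − 0.735 = -0.199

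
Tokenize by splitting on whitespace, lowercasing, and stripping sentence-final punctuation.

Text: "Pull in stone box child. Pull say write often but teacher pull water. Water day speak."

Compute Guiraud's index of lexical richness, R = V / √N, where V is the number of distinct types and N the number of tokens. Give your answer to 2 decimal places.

3.25

N = 16, V = 13.
√N = 4.000000
R = 13 / 4.000000 = 3.25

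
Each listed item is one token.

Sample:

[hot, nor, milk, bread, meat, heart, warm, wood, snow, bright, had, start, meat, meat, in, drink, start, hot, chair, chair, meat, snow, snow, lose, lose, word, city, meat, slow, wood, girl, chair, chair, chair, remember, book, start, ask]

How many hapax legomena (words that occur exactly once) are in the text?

16

Frequencies: meat:5, chair:5, snow:3, start:3, hot:2, wood:2, lose:2, nor:1, milk:1, bread:1, heart:1, warm:1, bright:1, had:1, in:1, drink:1, word:1, city:1, slow:1, girl:1, … (3 more, each freq 1)
Hapax (freq=1): ask, book, bread, bright, city, drink, girl, had, heart, in, milk, nor, remember, slow, warm, word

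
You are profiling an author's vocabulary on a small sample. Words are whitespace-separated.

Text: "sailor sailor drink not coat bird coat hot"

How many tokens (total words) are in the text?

8

Tokens: sailor, sailor, drink, not, coat, bird, coat, hot
N = 8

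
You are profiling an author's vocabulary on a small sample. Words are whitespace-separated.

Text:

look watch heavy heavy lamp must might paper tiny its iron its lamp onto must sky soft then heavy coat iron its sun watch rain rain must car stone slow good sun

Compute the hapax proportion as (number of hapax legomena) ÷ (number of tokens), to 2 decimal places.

Frequencies: heavy:3, must:3, its:3, watch:2, lamp:2, iron:2, sun:2, rain:2, look:1, might:1, paper:1, tiny:1, onto:1, sky:1, soft:1, then:1, coat:1, car:1, stone:1, slow:1, … (1 more, each freq 1)
Hapax count = 13; token count = 32.
Ratio = 13 / 32 = 0.41

0.41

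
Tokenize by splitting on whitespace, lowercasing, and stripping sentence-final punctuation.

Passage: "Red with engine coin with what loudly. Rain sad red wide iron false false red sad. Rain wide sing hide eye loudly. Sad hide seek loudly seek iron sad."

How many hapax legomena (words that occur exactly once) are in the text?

5

Frequencies: sad:4, red:3, loudly:3, with:2, rain:2, wide:2, iron:2, false:2, hide:2, seek:2, engine:1, coin:1, what:1, sing:1, eye:1
Hapax (freq=1): coin, engine, eye, sing, what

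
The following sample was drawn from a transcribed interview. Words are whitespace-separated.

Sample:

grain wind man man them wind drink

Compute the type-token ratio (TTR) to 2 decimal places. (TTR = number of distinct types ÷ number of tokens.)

0.71

N = 7 tokens, V = 5 types.
TTR = V / N = 5 / 7 = 0.71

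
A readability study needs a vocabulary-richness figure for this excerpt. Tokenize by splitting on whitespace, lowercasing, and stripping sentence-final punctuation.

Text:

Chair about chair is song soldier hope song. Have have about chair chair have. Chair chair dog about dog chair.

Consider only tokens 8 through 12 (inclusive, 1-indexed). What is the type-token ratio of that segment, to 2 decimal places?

Segment tokens 8–12: song, have, have, about, chair
Segment N = 5, segment V = 4.
TTR = 4 / 5 = 0.80

0.80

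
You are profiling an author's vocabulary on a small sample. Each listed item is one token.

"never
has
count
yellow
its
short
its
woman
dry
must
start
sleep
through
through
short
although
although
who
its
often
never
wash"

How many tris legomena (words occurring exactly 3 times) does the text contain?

1

Frequencies: its:3, never:2, short:2, through:2, although:2, has:1, count:1, yellow:1, woman:1, dry:1, must:1, start:1, sleep:1, who:1, often:1, wash:1
Words with frequency 3: its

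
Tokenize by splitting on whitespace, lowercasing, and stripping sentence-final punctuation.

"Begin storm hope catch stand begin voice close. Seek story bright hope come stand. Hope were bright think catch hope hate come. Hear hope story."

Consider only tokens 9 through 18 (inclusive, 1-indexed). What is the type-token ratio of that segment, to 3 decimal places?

Segment tokens 9–18: seek, story, bright, hope, come, stand, hope, were, bright, think
Segment N = 10, segment V = 8.
TTR = 8 / 10 = 0.800

0.800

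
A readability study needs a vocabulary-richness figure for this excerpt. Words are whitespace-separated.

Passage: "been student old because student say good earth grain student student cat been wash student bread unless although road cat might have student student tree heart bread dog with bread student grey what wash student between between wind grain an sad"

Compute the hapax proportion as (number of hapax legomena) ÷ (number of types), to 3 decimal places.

Frequencies: student:9, bread:3, been:2, grain:2, cat:2, wash:2, between:2, old:1, because:1, say:1, good:1, earth:1, unless:1, although:1, road:1, might:1, have:1, tree:1, heart:1, dog:1, … (6 more, each freq 1)
Hapax count = 19; type count = 26.
Ratio = 19 / 26 = 0.731

0.731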